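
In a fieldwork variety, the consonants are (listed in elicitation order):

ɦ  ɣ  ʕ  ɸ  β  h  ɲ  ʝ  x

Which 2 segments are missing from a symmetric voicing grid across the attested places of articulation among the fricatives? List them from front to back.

/ç/, /ħ/

Voiceless: /ɸ/ (bilabial), /x/ (velar), /h/ (glottal).
Voiced: /β/ (bilabial), /ʝ/ (palatal), /ɣ/ (velar), /ʕ/ (pharyngeal), /ɦ/ (glottal).
Gaps, from front to back: palatal lacks voiceless (/ç/); pharyngeal lacks voiceless (/ħ/).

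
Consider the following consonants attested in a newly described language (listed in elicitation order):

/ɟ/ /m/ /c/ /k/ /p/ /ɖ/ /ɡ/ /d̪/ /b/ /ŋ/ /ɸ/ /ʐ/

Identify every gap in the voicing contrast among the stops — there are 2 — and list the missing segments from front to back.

Voiceless: /p/ (bilabial), /c/ (palatal), /k/ (velar).
Voiced: /b/ (bilabial), /d̪/ (dental), /ɖ/ (retroflex), /ɟ/ (palatal), /ɡ/ (velar).
Gaps, from front to back: dental lacks voiceless (/t̪/); retroflex lacks voiceless (/ʈ/).

/t̪/, /ʈ/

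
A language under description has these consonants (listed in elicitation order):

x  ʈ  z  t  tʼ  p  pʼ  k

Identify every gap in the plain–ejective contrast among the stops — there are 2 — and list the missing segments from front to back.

/ʈʼ/, /kʼ/

bilabial: plain /p/, ejective /pʼ/.
alveolar: plain /t/, ejective /tʼ/.
retroflex: plain /ʈ/, ejective —.
velar: plain /k/, ejective —.
Gaps, from front to back: retroflex lacks ejective (/ʈʼ/); velar lacks ejective (/kʼ/).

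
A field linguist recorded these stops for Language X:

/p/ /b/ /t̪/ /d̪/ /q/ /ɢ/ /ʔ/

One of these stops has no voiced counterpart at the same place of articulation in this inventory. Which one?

/ʔ/

Bilabial: /p/ ~ /b/
Dental: /t̪/ ~ /d̪/
Uvular: /q/ ~ /ɢ/
Glottal: only /ʔ/ (voiceless); no voiced partner.
So /ʔ/ is the unpaired segment.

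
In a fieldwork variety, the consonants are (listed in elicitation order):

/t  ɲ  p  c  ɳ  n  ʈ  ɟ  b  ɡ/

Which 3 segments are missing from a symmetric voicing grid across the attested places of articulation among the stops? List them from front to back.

place of articulation  voiceless  voiced  
bilabial          p         b       
alveolar          t         —       
retroflex         ʈ         —       
palatal           c         ɟ       
velar             —         ɡ       
Gaps, from front to back: alveolar lacks voiced (/d/); retroflex lacks voiced (/ɖ/); velar lacks voiceless (/k/).

/d/, /ɖ/, /k/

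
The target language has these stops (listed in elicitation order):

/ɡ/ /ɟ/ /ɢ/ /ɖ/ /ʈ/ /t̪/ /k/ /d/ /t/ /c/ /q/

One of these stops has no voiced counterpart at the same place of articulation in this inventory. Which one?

/t̪/

Alveolar: /t/ ~ /d/
Retroflex: /ʈ/ ~ /ɖ/
Palatal: /c/ ~ /ɟ/
Velar: /k/ ~ /ɡ/
Uvular: /q/ ~ /ɢ/
Dental: only /t̪/ (voiceless); no voiced partner.
So /t̪/ is the unpaired segment.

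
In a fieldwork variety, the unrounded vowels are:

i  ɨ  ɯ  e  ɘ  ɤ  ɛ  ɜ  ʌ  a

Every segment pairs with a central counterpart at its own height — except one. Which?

/a/

High: /i/ ~ /ɨ/ ~ /ɯ/
High-mid: /e/ ~ /ɘ/ ~ /ɤ/
Low-mid: /ɛ/ ~ /ɜ/ ~ /ʌ/
Low: only /a/ (front); no central partner.
So /a/ is the unpaired segment.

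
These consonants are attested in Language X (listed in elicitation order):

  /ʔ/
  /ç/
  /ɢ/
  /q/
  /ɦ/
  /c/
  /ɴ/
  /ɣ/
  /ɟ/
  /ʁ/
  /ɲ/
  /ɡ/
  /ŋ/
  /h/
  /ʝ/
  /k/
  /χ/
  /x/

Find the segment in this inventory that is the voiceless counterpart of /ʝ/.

/ç/

/ʝ/ is a voiced palatal fricative.
The voiceless counterpart is a voiceless palatal fricative — in this inventory, /ç/.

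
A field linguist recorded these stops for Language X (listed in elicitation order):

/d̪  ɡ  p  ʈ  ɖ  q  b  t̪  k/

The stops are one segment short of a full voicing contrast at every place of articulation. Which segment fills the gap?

bilabial: voiceless /p/, voiced /b/.
dental: voiceless /t̪/, voiced /d̪/.
retroflex: voiceless /ʈ/, voiced /ɖ/.
velar: voiceless /k/, voiced /ɡ/.
uvular: voiceless /q/, voiced —.
The uvular row has no voiced member, so the gap is the voiced uvular stop /ɢ/.

/ɢ/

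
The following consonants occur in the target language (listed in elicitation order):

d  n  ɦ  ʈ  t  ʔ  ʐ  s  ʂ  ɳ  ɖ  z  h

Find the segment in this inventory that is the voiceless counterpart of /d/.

/t/

/d/ is a voiced alveolar stop.
The voiceless counterpart is a voiceless alveolar stop — in this inventory, /t/.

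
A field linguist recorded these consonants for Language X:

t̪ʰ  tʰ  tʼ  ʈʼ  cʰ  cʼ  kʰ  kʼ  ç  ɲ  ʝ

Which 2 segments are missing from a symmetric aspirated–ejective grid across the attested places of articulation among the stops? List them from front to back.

dental: aspirated /t̪ʰ/, ejective —.
alveolar: aspirated /tʰ/, ejective /tʼ/.
retroflex: aspirated —, ejective /ʈʼ/.
palatal: aspirated /cʰ/, ejective /cʼ/.
velar: aspirated /kʰ/, ejective /kʼ/.
Gaps, from front to back: dental lacks ejective (/t̪ʼ/); retroflex lacks aspirated (/ʈʰ/).

/t̪ʼ/, /ʈʰ/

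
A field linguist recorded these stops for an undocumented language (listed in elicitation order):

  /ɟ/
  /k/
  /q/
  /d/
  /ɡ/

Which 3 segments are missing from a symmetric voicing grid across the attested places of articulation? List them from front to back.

place of articulation  voiceless  voiced  
alveolar          —         d       
palatal           —         ɟ       
velar             k         ɡ       
uvular            q         —       
Gaps, from front to back: alveolar lacks voiceless (/t/); palatal lacks voiceless (/c/); uvular lacks voiced (/ɢ/).

/t/, /c/, /ɢ/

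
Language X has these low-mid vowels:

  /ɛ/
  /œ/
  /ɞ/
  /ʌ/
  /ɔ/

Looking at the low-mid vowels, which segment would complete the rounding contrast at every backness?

/ɜ/

front: unrounded /ɛ/, rounded /œ/.
central: unrounded —, rounded /ɞ/.
back: unrounded /ʌ/, rounded /ɔ/.
The central row has no unrounded member, so the gap is the central unrounded vowel /ɜ/.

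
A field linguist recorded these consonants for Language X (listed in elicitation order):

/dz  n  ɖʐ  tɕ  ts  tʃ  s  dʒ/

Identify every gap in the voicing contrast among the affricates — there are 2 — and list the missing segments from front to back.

place of articulation  voiceless  voiced  
alveolar          ts        dz      
postalveolar      tʃ        dʒ      
retroflex         —         ɖʐ      
alveolo-palatal   tɕ        —       
Gaps, from front to back: retroflex lacks voiceless (/ʈʂ/); alveolo-palatal lacks voiced (/dʑ/).

/ʈʂ/, /dʑ/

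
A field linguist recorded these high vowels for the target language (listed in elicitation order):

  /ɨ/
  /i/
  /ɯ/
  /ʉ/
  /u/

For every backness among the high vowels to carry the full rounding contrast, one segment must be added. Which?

/y/

front: unrounded /i/, rounded —.
central: unrounded /ɨ/, rounded /ʉ/.
back: unrounded /ɯ/, rounded /u/.
The front row has no rounded member, so the gap is the front rounded vowel /y/.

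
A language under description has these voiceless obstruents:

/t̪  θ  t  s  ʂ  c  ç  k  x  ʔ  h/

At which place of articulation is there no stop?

retroflex

Stop: /t̪/ (dental), /t/ (alveolar), /c/ (palatal), /k/ (velar), /ʔ/ (glottal).
Fricative: /θ/ (dental), /s/ (alveolar), /ʂ/ (retroflex), /ç/ (palatal), /x/ (velar), /h/ (glottal).
Every place of articulation has a stop member except retroflex, where /ʈ/ would be expected.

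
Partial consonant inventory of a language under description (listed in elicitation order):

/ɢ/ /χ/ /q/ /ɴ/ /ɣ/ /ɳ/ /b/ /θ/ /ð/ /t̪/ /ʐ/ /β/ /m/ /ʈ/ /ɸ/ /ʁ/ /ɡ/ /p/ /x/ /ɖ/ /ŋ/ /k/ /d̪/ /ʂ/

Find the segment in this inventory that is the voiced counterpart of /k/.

/ɡ/

/k/ is a voiceless velar stop.
The voiced counterpart is a voiced velar stop — in this inventory, /ɡ/.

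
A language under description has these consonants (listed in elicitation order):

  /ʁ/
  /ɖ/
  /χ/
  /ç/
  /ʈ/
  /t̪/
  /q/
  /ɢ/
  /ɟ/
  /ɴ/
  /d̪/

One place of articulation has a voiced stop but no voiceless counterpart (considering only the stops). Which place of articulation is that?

palatal

place of articulation  voiceless  voiced  
dental            t̪        d̪      
retroflex         ʈ         ɖ       
palatal           —         ɟ       
uvular            q         ɢ       
Every place of articulation has a voiceless member except palatal, where /c/ would be expected.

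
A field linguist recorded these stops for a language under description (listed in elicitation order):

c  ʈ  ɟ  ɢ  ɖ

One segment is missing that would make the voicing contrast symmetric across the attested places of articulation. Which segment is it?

Voiceless: /ʈ/ (retroflex), /c/ (palatal).
Voiced: /ɖ/ (retroflex), /ɟ/ (palatal), /ɢ/ (uvular).
The uvular row has no voiceless member, so the gap is the voiceless uvular stop /q/.

/q/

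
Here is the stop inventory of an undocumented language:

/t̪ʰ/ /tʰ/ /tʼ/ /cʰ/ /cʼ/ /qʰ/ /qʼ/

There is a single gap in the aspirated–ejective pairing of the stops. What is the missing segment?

/t̪ʼ/

dental: aspirated /t̪ʰ/, ejective —.
alveolar: aspirated /tʰ/, ejective /tʼ/.
palatal: aspirated /cʰ/, ejective /cʼ/.
uvular: aspirated /qʰ/, ejective /qʼ/.
The dental row has no ejective member, so the gap is the ejective dental stop /t̪ʼ/.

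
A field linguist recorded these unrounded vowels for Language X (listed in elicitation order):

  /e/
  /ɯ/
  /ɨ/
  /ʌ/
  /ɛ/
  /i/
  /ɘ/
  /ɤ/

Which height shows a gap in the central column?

low-mid

height            front     central   back    
high              i         ɨ         ɯ       
high-mid          e         ɘ         ɤ       
low-mid           ɛ         —         ʌ       
Every height has a central member except low-mid, where /ɜ/ would be expected.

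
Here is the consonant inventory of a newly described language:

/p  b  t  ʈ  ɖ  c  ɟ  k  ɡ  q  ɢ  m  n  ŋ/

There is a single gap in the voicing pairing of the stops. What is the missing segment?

/d/

place of articulation  voiceless  voiced  
bilabial          p         b       
alveolar          t         —       
retroflex         ʈ         ɖ       
palatal           c         ɟ       
velar             k         ɡ       
uvular            q         ɢ       
The alveolar row has no voiced member, so the gap is the voiced alveolar stop /d/.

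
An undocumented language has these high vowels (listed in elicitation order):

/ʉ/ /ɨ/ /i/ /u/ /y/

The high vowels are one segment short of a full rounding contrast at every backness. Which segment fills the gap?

/ɯ/

front: unrounded /i/, rounded /y/.
central: unrounded /ɨ/, rounded /ʉ/.
back: unrounded —, rounded /u/.
The back row has no unrounded member, so the gap is the back unrounded vowel /ɯ/.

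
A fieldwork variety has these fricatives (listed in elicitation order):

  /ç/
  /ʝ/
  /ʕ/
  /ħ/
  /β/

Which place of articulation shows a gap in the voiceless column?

bilabial

Voiceless: /ç/ (palatal), /ħ/ (pharyngeal).
Voiced: /β/ (bilabial), /ʝ/ (palatal), /ʕ/ (pharyngeal).
Every place of articulation has a voiceless member except bilabial, where /ɸ/ would be expected.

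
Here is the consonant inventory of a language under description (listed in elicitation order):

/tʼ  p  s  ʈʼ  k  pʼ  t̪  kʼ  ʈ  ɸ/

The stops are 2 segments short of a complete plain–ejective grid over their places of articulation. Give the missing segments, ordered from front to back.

place of articulation  plain     ejective
bilabial          p         pʼ      
dental            t̪        —       
alveolar          —         tʼ      
retroflex         ʈ         ʈʼ      
velar             k         kʼ      
Gaps, from front to back: dental lacks ejective (/t̪ʼ/); alveolar lacks plain (/t/).

/t̪ʼ/, /t/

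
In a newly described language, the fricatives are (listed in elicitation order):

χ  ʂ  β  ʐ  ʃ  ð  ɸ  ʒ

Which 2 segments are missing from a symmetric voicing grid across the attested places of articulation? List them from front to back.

/θ/, /ʁ/

Voiceless: /ɸ/ (bilabial), /ʃ/ (postalveolar), /ʂ/ (retroflex), /χ/ (uvular).
Voiced: /β/ (bilabial), /ð/ (dental), /ʒ/ (postalveolar), /ʐ/ (retroflex).
Gaps, from front to back: dental lacks voiceless (/θ/); uvular lacks voiced (/ʁ/).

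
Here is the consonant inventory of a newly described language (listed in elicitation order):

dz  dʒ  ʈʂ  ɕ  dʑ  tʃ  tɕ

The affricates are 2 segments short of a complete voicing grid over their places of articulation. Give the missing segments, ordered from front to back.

/ts/, /ɖʐ/

place of articulation  voiceless  voiced  
alveolar          —         dz      
postalveolar      tʃ        dʒ      
retroflex         ʈʂ        —       
alveolo-palatal   tɕ        dʑ      
Gaps, from front to back: alveolar lacks voiceless (/ts/); retroflex lacks voiced (/ɖʐ/).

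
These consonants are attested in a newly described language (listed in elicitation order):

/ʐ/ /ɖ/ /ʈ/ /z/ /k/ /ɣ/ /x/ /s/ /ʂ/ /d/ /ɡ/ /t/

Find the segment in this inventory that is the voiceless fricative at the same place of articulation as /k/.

/x/

/k/ is a voiceless velar stop.
The voiceless fricative at the same place is a voiceless velar fricative — in this inventory, /x/.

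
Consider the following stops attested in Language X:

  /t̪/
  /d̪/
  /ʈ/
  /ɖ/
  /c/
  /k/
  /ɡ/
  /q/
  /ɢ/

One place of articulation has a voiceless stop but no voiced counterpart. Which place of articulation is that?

palatal

Voiceless: /t̪/ (dental), /ʈ/ (retroflex), /c/ (palatal), /k/ (velar), /q/ (uvular).
Voiced: /d̪/ (dental), /ɖ/ (retroflex), /ɡ/ (velar), /ɢ/ (uvular).
Every place of articulation has a voiced member except palatal, where /ɟ/ would be expected.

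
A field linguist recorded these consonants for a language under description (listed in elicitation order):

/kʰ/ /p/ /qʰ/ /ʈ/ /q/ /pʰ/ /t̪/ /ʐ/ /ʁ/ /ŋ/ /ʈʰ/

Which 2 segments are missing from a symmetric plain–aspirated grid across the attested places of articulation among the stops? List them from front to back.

/t̪ʰ/, /k/

place of articulation  plain     aspirated
bilabial          p         pʰ      
dental            t̪        —       
retroflex         ʈ         ʈʰ      
velar             —         kʰ      
uvular            q         qʰ      
Gaps, from front to back: dental lacks aspirated (/t̪ʰ/); velar lacks plain (/k/).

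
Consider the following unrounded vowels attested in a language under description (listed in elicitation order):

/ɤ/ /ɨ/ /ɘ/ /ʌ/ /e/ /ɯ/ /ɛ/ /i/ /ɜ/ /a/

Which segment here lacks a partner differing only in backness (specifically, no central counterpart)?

High: /i/ ~ /ɨ/ ~ /ɯ/
High-mid: /e/ ~ /ɘ/ ~ /ɤ/
Low-mid: /ɛ/ ~ /ɜ/ ~ /ʌ/
Low: only /a/ (front); no central partner.
So /a/ is the unpaired segment.

/a/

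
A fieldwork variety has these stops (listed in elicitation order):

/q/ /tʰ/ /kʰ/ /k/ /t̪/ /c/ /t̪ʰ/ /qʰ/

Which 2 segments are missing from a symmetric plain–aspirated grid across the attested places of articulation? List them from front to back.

/t/, /cʰ/

place of articulation  plain     aspirated
dental            t̪        t̪ʰ     
alveolar          —         tʰ      
palatal           c         —       
velar             k         kʰ      
uvular            q         qʰ      
Gaps, from front to back: alveolar lacks plain (/t/); palatal lacks aspirated (/cʰ/).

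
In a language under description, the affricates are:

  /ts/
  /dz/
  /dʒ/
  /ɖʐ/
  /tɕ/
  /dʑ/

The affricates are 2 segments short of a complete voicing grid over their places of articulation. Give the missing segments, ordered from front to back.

alveolar: voiceless /ts/, voiced /dz/.
postalveolar: voiceless —, voiced /dʒ/.
retroflex: voiceless —, voiced /ɖʐ/.
alveolo-palatal: voiceless /tɕ/, voiced /dʑ/.
Gaps, from front to back: postalveolar lacks voiceless (/tʃ/); retroflex lacks voiceless (/ʈʂ/).

/tʃ/, /ʈʂ/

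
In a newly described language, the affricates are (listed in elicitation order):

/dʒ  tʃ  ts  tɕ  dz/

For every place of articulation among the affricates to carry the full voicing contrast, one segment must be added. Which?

place of articulation  voiceless  voiced  
alveolar          ts        dz      
postalveolar      tʃ        dʒ      
alveolo-palatal   tɕ        —       
The alveolo-palatal row has no voiced member, so the gap is the voiced alveolo-palatal affricate /dʑ/.

/dʑ/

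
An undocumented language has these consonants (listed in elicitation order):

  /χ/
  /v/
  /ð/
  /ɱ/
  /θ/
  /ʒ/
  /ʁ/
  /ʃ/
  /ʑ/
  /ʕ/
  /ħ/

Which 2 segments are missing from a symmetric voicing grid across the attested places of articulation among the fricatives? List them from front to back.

Voiceless: /θ/ (dental), /ʃ/ (postalveolar), /χ/ (uvular), /ħ/ (pharyngeal).
Voiced: /v/ (labiodental), /ð/ (dental), /ʒ/ (postalveolar), /ʑ/ (alveolo-palatal), /ʁ/ (uvular), /ʕ/ (pharyngeal).
Gaps, from front to back: labiodental lacks voiceless (/f/); alveolo-palatal lacks voiceless (/ɕ/).

/f/, /ɕ/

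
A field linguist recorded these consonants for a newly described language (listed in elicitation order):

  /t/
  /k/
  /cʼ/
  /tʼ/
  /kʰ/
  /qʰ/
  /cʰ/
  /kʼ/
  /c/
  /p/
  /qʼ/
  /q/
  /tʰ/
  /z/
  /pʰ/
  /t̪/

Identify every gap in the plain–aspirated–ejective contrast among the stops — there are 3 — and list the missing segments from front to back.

bilabial: plain /p/, aspirated /pʰ/, ejective —.
dental: plain /t̪/, aspirated —, ejective —.
alveolar: plain /t/, aspirated /tʰ/, ejective /tʼ/.
palatal: plain /c/, aspirated /cʰ/, ejective /cʼ/.
velar: plain /k/, aspirated /kʰ/, ejective /kʼ/.
uvular: plain /q/, aspirated /qʰ/, ejective /qʼ/.
Gaps, from front to back: bilabial lacks ejective (/pʼ/); dental lacks aspirated (/t̪ʰ/); dental lacks ejective (/t̪ʼ/).

/pʼ/, /t̪ʰ/, /t̪ʼ/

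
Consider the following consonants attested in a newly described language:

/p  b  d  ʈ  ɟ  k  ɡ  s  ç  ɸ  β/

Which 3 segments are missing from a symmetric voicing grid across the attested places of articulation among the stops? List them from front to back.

/t/, /ɖ/, /c/

Voiceless: /p/ (bilabial), /ʈ/ (retroflex), /k/ (velar).
Voiced: /b/ (bilabial), /d/ (alveolar), /ɟ/ (palatal), /ɡ/ (velar).
Gaps, from front to back: alveolar lacks voiceless (/t/); retroflex lacks voiced (/ɖ/); palatal lacks voiceless (/c/).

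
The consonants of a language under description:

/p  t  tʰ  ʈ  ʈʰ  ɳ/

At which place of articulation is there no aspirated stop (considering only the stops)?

bilabial: plain /p/, aspirated —.
alveolar: plain /t/, aspirated /tʰ/.
retroflex: plain /ʈ/, aspirated /ʈʰ/.
Every place of articulation has an aspirated member except bilabial, where /pʰ/ would be expected.

bilabial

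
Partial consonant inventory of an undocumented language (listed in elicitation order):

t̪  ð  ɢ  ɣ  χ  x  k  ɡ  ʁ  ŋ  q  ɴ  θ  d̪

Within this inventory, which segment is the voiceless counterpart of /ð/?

/ð/ is a voiced dental fricative.
The voiceless counterpart is a voiceless dental fricative — in this inventory, /θ/.

/θ/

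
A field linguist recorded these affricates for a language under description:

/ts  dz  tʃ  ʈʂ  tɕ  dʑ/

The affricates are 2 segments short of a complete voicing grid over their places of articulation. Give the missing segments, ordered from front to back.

alveolar: voiceless /ts/, voiced /dz/.
postalveolar: voiceless /tʃ/, voiced —.
retroflex: voiceless /ʈʂ/, voiced —.
alveolo-palatal: voiceless /tɕ/, voiced /dʑ/.
Gaps, from front to back: postalveolar lacks voiced (/dʒ/); retroflex lacks voiced (/ɖʐ/).

/dʒ/, /ɖʐ/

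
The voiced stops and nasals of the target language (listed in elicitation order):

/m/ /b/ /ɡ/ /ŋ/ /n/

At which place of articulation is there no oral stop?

alveolar

Oral stop: /b/ (bilabial), /ɡ/ (velar).
Nasal: /m/ (bilabial), /n/ (alveolar), /ŋ/ (velar).
Every place of articulation has an oral stop member except alveolar, where /d/ would be expected.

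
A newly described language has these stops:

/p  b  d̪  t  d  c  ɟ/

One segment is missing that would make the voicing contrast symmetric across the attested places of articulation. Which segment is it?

/t̪/

Voiceless: /p/ (bilabial), /t/ (alveolar), /c/ (palatal).
Voiced: /b/ (bilabial), /d̪/ (dental), /d/ (alveolar), /ɟ/ (palatal).
The dental row has no voiceless member, so the gap is the voiceless dental stop /t̪/.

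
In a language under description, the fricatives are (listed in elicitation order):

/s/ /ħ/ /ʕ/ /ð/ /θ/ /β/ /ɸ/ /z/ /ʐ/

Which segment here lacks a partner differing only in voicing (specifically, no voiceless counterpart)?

/ʐ/

Bilabial: /ɸ/ ~ /β/
Dental: /θ/ ~ /ð/
Alveolar: /s/ ~ /z/
Pharyngeal: /ħ/ ~ /ʕ/
Retroflex: only /ʐ/ (voiced); no voiceless partner.
So /ʐ/ is the unpaired segment.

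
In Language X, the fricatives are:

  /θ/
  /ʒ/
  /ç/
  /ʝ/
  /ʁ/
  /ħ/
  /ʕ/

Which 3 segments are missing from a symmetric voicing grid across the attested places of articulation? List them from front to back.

Voiceless: /θ/ (dental), /ç/ (palatal), /ħ/ (pharyngeal).
Voiced: /ʒ/ (postalveolar), /ʝ/ (palatal), /ʁ/ (uvular), /ʕ/ (pharyngeal).
Gaps, from front to back: dental lacks voiced (/ð/); postalveolar lacks voiceless (/ʃ/); uvular lacks voiceless (/χ/).

/ð/, /ʃ/, /χ/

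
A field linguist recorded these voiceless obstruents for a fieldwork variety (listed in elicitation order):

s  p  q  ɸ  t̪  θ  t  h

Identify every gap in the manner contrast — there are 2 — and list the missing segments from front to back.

place of articulation  stop      fricative
bilabial          p         ɸ       
dental            t̪        θ       
alveolar          t         s       
uvular            q         —       
glottal           —         h       
Gaps, from front to back: uvular lacks fricative (/χ/); glottal lacks stop (/ʔ/).

/χ/, /ʔ/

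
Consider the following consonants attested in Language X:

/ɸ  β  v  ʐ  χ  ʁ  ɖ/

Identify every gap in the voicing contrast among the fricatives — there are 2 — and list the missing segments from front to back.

place of articulation  voiceless  voiced  
bilabial          ɸ         β       
labiodental       —         v       
retroflex         —         ʐ       
uvular            χ         ʁ       
Gaps, from front to back: labiodental lacks voiceless (/f/); retroflex lacks voiceless (/ʂ/).

/f/, /ʂ/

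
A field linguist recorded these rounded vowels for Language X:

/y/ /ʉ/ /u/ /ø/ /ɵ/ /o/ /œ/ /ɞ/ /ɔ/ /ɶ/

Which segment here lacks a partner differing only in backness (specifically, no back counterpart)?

/ɶ/

High: /y/ ~ /ʉ/ ~ /u/
High-mid: /ø/ ~ /ɵ/ ~ /o/
Low-mid: /œ/ ~ /ɞ/ ~ /ɔ/
Low: only /ɶ/ (front); no back partner.
So /ɶ/ is the unpaired segment.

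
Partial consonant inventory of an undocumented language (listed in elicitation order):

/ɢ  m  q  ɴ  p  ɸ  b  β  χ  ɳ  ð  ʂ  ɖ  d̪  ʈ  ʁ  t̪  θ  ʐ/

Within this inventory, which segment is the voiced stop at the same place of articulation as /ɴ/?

/ɴ/ is an uvular nasal.
The voiced stop at the same place is a voiced uvular stop — in this inventory, /ɢ/.

/ɢ/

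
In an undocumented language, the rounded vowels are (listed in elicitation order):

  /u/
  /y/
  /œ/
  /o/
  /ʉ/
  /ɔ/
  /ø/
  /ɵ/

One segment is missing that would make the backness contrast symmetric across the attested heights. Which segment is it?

height            front     central   back    
high              y         ʉ         u       
high-mid          ø         ɵ         o       
low-mid           œ         —         ɔ       
The low-mid row has no central member, so the gap is the low-mid central rounded vowel /ɞ/.

/ɞ/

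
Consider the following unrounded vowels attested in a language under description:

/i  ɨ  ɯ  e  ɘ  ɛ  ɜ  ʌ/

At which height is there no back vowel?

high-mid

Front: /i/ (high), /e/ (high-mid), /ɛ/ (low-mid).
Central: /ɨ/ (high), /ɘ/ (high-mid), /ɜ/ (low-mid).
Back: /ɯ/ (high), /ʌ/ (low-mid).
Every height has a back member except high-mid, where /ɤ/ would be expected.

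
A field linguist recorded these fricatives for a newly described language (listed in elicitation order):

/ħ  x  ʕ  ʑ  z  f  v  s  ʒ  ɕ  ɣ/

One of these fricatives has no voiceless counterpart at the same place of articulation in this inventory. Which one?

Labiodental: /f/ ~ /v/
Alveolar: /s/ ~ /z/
Alveolo-palatal: /ɕ/ ~ /ʑ/
Velar: /x/ ~ /ɣ/
Pharyngeal: /ħ/ ~ /ʕ/
Postalveolar: only /ʒ/ (voiced); no voiceless partner.
So /ʒ/ is the unpaired segment.

/ʒ/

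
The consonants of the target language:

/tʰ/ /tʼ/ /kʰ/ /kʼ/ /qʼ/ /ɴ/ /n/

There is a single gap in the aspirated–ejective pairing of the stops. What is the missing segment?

/qʰ/

alveolar: aspirated /tʰ/, ejective /tʼ/.
velar: aspirated /kʰ/, ejective /kʼ/.
uvular: aspirated —, ejective /qʼ/.
The uvular row has no aspirated member, so the gap is the aspirated uvular stop /qʰ/.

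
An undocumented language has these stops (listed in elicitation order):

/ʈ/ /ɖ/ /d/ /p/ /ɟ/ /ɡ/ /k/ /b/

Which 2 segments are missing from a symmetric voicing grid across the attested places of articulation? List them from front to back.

bilabial: voiceless /p/, voiced /b/.
alveolar: voiceless —, voiced /d/.
retroflex: voiceless /ʈ/, voiced /ɖ/.
palatal: voiceless —, voiced /ɟ/.
velar: voiceless /k/, voiced /ɡ/.
Gaps, from front to back: alveolar lacks voiceless (/t/); palatal lacks voiceless (/c/).

/t/, /c/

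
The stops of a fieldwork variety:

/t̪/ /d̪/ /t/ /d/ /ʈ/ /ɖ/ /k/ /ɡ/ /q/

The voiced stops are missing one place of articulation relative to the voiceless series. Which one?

uvular

place of articulation  voiceless  voiced  
dental            t̪        d̪      
alveolar          t         d       
retroflex         ʈ         ɖ       
velar             k         ɡ       
uvular            q         —       
Every place of articulation has a voiced member except uvular, where /ɢ/ would be expected.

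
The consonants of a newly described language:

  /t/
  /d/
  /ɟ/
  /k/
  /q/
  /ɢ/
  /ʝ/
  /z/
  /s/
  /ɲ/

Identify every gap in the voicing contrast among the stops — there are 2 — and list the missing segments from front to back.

place of articulation  voiceless  voiced  
alveolar          t         d       
palatal           —         ɟ       
velar             k         —       
uvular            q         ɢ       
Gaps, from front to back: palatal lacks voiceless (/c/); velar lacks voiced (/ɡ/).

/c/, /ɡ/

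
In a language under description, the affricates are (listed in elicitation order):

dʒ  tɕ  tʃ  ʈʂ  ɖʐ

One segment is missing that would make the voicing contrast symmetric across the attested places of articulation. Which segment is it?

place of articulation  voiceless  voiced  
postalveolar      tʃ        dʒ      
retroflex         ʈʂ        ɖʐ      
alveolo-palatal   tɕ        —       
The alveolo-palatal row has no voiced member, so the gap is the voiced alveolo-palatal affricate /dʑ/.

/dʑ/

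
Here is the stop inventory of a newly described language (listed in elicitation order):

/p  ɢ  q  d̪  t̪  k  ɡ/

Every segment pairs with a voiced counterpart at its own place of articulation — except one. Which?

Dental: /t̪/ ~ /d̪/
Velar: /k/ ~ /ɡ/
Uvular: /q/ ~ /ɢ/
Bilabial: only /p/ (voiceless); no voiced partner.
So /p/ is the unpaired segment.

/p/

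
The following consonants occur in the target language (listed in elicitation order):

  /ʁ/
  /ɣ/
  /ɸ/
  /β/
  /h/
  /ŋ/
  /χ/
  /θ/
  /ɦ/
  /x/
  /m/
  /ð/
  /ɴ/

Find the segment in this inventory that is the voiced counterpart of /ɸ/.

/ɸ/ is a voiceless bilabial fricative.
The voiced counterpart is a voiced bilabial fricative — in this inventory, /β/.

/β/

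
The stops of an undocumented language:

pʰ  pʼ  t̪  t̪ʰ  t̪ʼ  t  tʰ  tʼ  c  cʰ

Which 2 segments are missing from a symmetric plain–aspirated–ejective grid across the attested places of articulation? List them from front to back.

/p/, /cʼ/

Plain: /t̪/ (dental), /t/ (alveolar), /c/ (palatal).
Aspirated: /pʰ/ (bilabial), /t̪ʰ/ (dental), /tʰ/ (alveolar), /cʰ/ (palatal).
Ejective: /pʼ/ (bilabial), /t̪ʼ/ (dental), /tʼ/ (alveolar).
Gaps, from front to back: bilabial lacks plain (/p/); palatal lacks ejective (/cʼ/).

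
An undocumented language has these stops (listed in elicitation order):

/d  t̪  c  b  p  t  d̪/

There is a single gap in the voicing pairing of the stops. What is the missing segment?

Voiceless: /p/ (bilabial), /t̪/ (dental), /t/ (alveolar), /c/ (palatal).
Voiced: /b/ (bilabial), /d̪/ (dental), /d/ (alveolar).
The palatal row has no voiced member, so the gap is the voiced palatal stop /ɟ/.

/ɟ/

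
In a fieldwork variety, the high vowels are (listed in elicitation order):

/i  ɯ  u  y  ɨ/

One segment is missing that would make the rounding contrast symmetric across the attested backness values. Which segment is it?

/ʉ/

Unrounded: /i/ (front), /ɨ/ (central), /ɯ/ (back).
Rounded: /y/ (front), /u/ (back).
The central row has no rounded member, so the gap is the central rounded vowel /ʉ/.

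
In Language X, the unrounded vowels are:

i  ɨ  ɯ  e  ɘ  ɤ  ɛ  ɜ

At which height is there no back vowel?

low-mid

height            front     central   back    
high              i         ɨ         ɯ       
high-mid          e         ɘ         ɤ       
low-mid           ɛ         ɜ         —       
Every height has a back member except low-mid, where /ʌ/ would be expected.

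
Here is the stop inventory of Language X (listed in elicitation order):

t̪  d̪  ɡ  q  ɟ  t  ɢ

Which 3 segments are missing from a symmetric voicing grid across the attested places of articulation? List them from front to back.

dental: voiceless /t̪/, voiced /d̪/.
alveolar: voiceless /t/, voiced —.
palatal: voiceless —, voiced /ɟ/.
velar: voiceless —, voiced /ɡ/.
uvular: voiceless /q/, voiced /ɢ/.
Gaps, from front to back: alveolar lacks voiced (/d/); palatal lacks voiceless (/c/); velar lacks voiceless (/k/).

/d/, /c/, /k/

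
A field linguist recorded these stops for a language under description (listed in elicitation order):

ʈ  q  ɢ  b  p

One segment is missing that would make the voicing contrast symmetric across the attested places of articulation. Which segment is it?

bilabial: voiceless /p/, voiced /b/.
retroflex: voiceless /ʈ/, voiced —.
uvular: voiceless /q/, voiced /ɢ/.
The retroflex row has no voiced member, so the gap is the voiced retroflex stop /ɖ/.

/ɖ/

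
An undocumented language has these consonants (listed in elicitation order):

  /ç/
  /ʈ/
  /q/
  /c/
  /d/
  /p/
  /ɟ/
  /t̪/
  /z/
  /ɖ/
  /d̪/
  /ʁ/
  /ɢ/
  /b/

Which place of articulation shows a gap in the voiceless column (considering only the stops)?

alveolar

Voiceless: /p/ (bilabial), /t̪/ (dental), /ʈ/ (retroflex), /c/ (palatal), /q/ (uvular).
Voiced: /b/ (bilabial), /d̪/ (dental), /d/ (alveolar), /ɖ/ (retroflex), /ɟ/ (palatal), /ɢ/ (uvular).
Every place of articulation has a voiceless member except alveolar, where /t/ would be expected.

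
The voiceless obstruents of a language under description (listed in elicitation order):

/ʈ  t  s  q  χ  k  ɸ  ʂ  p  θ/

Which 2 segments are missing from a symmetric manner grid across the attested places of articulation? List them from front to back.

place of articulation  stop      fricative
bilabial          p         ɸ       
dental            —         θ       
alveolar          t         s       
retroflex         ʈ         ʂ       
velar             k         —       
uvular            q         χ       
Gaps, from front to back: dental lacks stop (/t̪/); velar lacks fricative (/x/).

/t̪/, /x/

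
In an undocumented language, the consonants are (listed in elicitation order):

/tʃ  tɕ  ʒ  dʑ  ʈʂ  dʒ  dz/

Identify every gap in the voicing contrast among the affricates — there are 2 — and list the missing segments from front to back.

/ts/, /ɖʐ/

Voiceless: /tʃ/ (postalveolar), /ʈʂ/ (retroflex), /tɕ/ (alveolo-palatal).
Voiced: /dz/ (alveolar), /dʒ/ (postalveolar), /dʑ/ (alveolo-palatal).
Gaps, from front to back: alveolar lacks voiceless (/ts/); retroflex lacks voiced (/ɖʐ/).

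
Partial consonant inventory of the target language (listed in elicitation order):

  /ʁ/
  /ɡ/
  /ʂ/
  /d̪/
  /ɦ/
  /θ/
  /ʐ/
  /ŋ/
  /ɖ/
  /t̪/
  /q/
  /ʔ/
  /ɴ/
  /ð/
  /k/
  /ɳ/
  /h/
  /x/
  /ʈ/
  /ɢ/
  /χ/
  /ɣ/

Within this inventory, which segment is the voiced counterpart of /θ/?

/ð/

/θ/ is a voiceless dental fricative.
The voiced counterpart is a voiced dental fricative — in this inventory, /ð/.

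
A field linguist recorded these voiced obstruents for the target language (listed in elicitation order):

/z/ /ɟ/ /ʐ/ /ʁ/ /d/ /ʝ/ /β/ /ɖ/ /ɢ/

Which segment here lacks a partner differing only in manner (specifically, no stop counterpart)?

/β/

Alveolar: /d/ ~ /z/
Retroflex: /ɖ/ ~ /ʐ/
Palatal: /ɟ/ ~ /ʝ/
Uvular: /ɢ/ ~ /ʁ/
Bilabial: only /β/ (fricative); no stop partner.
So /β/ is the unpaired segment.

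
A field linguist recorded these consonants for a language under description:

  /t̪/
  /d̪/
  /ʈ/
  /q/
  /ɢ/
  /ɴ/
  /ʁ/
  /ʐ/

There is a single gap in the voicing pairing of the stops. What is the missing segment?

dental: voiceless /t̪/, voiced /d̪/.
retroflex: voiceless /ʈ/, voiced —.
uvular: voiceless /q/, voiced /ɢ/.
The retroflex row has no voiced member, so the gap is the voiced retroflex stop /ɖ/.

/ɖ/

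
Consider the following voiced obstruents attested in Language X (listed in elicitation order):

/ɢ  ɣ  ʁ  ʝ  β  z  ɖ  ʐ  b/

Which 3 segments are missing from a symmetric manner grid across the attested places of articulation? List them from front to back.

Stop: /b/ (bilabial), /ɖ/ (retroflex), /ɢ/ (uvular).
Fricative: /β/ (bilabial), /z/ (alveolar), /ʐ/ (retroflex), /ʝ/ (palatal), /ɣ/ (velar), /ʁ/ (uvular).
Gaps, from front to back: alveolar lacks stop (/d/); palatal lacks stop (/ɟ/); velar lacks stop (/ɡ/).

/d/, /ɟ/, /ɡ/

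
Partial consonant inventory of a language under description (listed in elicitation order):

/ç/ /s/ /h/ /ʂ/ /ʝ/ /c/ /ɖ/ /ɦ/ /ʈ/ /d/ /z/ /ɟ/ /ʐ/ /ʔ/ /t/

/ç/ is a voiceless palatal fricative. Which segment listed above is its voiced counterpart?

/ʝ/

The voiced counterpart is a voiced palatal fricative — in this inventory, /ʝ/.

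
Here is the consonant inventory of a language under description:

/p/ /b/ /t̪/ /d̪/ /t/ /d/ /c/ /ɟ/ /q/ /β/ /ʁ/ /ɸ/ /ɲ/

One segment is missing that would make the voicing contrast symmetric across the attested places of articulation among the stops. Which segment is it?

/ɢ/

bilabial: voiceless /p/, voiced /b/.
dental: voiceless /t̪/, voiced /d̪/.
alveolar: voiceless /t/, voiced /d/.
palatal: voiceless /c/, voiced /ɟ/.
uvular: voiceless /q/, voiced —.
The uvular row has no voiced member, so the gap is the voiced uvular stop /ɢ/.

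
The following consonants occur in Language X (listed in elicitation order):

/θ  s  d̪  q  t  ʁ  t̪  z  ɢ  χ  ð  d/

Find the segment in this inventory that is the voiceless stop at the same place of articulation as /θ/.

/θ/ is a voiceless dental fricative.
The voiceless stop at the same place is a voiceless dental stop — in this inventory, /t̪/.

/t̪/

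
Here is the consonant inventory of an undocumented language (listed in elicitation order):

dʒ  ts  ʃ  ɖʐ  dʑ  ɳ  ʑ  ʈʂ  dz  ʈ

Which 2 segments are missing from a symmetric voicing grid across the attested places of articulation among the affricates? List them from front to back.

Voiceless: /ts/ (alveolar), /ʈʂ/ (retroflex).
Voiced: /dz/ (alveolar), /dʒ/ (postalveolar), /ɖʐ/ (retroflex), /dʑ/ (alveolo-palatal).
Gaps, from front to back: postalveolar lacks voiceless (/tʃ/); alveolo-palatal lacks voiceless (/tɕ/).

/tʃ/, /tɕ/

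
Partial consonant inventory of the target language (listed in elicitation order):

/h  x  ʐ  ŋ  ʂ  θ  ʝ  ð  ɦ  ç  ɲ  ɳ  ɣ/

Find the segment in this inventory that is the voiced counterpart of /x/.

/ɣ/

/x/ is a voiceless velar fricative.
The voiced counterpart is a voiced velar fricative — in this inventory, /ɣ/.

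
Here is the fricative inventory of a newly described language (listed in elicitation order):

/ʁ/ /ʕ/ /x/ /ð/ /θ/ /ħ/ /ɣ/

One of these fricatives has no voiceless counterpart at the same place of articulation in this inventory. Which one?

/ʁ/

Dental: /θ/ ~ /ð/
Velar: /x/ ~ /ɣ/
Pharyngeal: /ħ/ ~ /ʕ/
Uvular: only /ʁ/ (voiced); no voiceless partner.
So /ʁ/ is the unpaired segment.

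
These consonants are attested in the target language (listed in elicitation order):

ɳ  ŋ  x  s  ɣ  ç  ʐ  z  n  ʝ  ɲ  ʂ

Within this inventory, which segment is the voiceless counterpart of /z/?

/z/ is a voiced alveolar fricative.
The voiceless counterpart is a voiceless alveolar fricative — in this inventory, /s/.

/s/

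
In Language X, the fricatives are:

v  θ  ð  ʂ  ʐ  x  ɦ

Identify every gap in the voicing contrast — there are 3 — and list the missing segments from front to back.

/f/, /ɣ/, /h/

place of articulation  voiceless  voiced  
labiodental       —         v       
dental            θ         ð       
retroflex         ʂ         ʐ       
velar             x         —       
glottal           —         ɦ       
Gaps, from front to back: labiodental lacks voiceless (/f/); velar lacks voiced (/ɣ/); glottal lacks voiceless (/h/).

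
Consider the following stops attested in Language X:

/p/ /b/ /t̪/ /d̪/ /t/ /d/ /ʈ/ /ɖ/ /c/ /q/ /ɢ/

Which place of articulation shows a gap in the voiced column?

palatal

bilabial: voiceless /p/, voiced /b/.
dental: voiceless /t̪/, voiced /d̪/.
alveolar: voiceless /t/, voiced /d/.
retroflex: voiceless /ʈ/, voiced /ɖ/.
palatal: voiceless /c/, voiced —.
uvular: voiceless /q/, voiced /ɢ/.
Every place of articulation has a voiced member except palatal, where /ɟ/ would be expected.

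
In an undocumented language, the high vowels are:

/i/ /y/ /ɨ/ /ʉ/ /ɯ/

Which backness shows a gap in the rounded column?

Unrounded: /i/ (front), /ɨ/ (central), /ɯ/ (back).
Rounded: /y/ (front), /ʉ/ (central).
Every backness has a rounded member except back, where /u/ would be expected.

back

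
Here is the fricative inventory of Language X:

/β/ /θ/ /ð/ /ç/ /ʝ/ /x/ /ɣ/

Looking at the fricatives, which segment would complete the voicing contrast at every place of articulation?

bilabial: voiceless —, voiced /β/.
dental: voiceless /θ/, voiced /ð/.
palatal: voiceless /ç/, voiced /ʝ/.
velar: voiceless /x/, voiced /ɣ/.
The bilabial row has no voiceless member, so the gap is the voiceless bilabial fricative /ɸ/.

/ɸ/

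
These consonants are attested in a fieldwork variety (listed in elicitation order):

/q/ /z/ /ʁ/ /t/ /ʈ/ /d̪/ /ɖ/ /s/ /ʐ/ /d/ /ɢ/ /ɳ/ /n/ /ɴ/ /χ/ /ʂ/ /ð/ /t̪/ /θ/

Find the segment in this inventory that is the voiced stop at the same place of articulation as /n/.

/d/

/n/ is an alveolar nasal.
The voiced stop at the same place is a voiced alveolar stop — in this inventory, /d/.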